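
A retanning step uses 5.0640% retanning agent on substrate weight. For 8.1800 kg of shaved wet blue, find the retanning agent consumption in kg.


Formula: Retan = substrate * pct / 100
Substituting: Retan = 8.1800 * 5.0640 / 100
Result: 0.4142 kg


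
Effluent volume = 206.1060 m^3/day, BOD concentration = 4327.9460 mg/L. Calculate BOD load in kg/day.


Formula: BOD_load = volume * conc / 1000
Substituting: BOD_load = 206.1060 * 4327.9460 / 1000
Result: 892.0156 kg/day


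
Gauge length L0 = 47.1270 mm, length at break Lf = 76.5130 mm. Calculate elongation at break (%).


Formula: Elongation = (Lf - L0) / L0 * 100
Substituting: Elongation = (76.5130 - 47.1270) / 47.1270 * 100
Result: 62.3549 %


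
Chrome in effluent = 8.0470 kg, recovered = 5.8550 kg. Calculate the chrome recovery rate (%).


Formula: Recovery = recovered / input * 100
Substituting: Recovery = 5.8550 / 8.0470 * 100
Result: 72.7600 %


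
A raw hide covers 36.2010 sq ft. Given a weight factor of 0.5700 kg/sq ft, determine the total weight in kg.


Formula: Weight = area * weight_per_sqft
Substituting: Weight = 36.2010 * 0.5700
Result: 20.6346 kg


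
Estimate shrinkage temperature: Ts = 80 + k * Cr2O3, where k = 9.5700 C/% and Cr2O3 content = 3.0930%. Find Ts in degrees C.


Formula: Ts = 80 + k * Cr2O3
Substituting: Ts = 80 + 9.5700 * 3.0930
Result: 109.6000 C


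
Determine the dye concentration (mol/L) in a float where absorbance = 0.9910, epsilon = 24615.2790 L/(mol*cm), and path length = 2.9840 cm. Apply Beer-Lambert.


Formula: c = A / (epsilon * l)
Substituting: c = 0.9910 / (24615.2790 * 2.9840)
Result: 1.3492e-05 mol/L


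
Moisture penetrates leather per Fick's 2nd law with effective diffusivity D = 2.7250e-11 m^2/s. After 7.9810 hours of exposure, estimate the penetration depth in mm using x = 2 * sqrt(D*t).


t = 7.9810 hr * 3600 = 28731.6000 s
D * t = 2.7250e-11 * 28731.6000 = 7.8294e-07
x = 2 * sqrt(D*t) = 2 * sqrt(7.8294e-07) = 0.00176967 m = 1.7697 mm


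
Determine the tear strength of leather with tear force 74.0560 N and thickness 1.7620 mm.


Formula: Tear strength = force / thickness
Substituting: Tear strength = 74.0560 / 1.7620
Result: 42.0295 N/mm


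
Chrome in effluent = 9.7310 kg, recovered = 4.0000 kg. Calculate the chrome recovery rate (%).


Formula: Recovery = recovered / input * 100
Substituting: Recovery = 4.0000 / 9.7310 * 100
Result: 41.1057 %


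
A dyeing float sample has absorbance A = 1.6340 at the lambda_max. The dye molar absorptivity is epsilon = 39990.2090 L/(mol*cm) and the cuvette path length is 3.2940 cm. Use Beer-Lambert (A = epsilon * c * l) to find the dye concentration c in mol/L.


Formula: c = A / (epsilon * l)
Substituting: c = 1.6340 / (39990.2090 * 3.2940)
Result: 1.2404e-05 mol/L


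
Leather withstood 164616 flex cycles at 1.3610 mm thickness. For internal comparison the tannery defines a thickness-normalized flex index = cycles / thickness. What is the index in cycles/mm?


Formula: Index = cycles / thickness
Substituting: Index = 164616 / 1.3610
Result: 120952.2410 cycles/mm


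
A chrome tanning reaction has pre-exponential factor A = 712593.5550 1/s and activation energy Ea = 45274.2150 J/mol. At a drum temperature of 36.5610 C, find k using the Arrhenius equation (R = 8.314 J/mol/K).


T_K = T_C + 273.15 = 36.5610 + 273.15 = 309.7110 K
exponent = -Ea / (R * T_K) = -45274.2150 / (8.314 * 309.7110) = -17.5826
k = A * exp(exponent) = 712593.5550 * exp(-17.5826) = 0.0164738 1/s


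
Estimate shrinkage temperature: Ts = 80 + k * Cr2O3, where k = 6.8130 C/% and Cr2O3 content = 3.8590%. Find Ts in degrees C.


Formula: Ts = 80 + k * Cr2O3
Substituting: Ts = 80 + 6.8130 * 3.8590
Result: 106.2914 C


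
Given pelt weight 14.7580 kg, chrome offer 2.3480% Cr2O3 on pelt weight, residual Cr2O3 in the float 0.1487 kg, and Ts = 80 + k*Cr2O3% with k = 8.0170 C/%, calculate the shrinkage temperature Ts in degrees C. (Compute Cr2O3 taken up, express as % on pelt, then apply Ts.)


Offered = pelt * offer_pct / 100 = 14.7580 * 2.3480 / 100 = 0.3465 kg
Uptake = offered - residual = 0.3465 - 0.1487 = 0.1978 kg
Cr2O3% on pelt = uptake / pelt * 100 = 0.1978 / 14.7580 * 100 = 1.3404 %
Ts = 80 + k * Cr2O3% = 80 + 8.0170 * 1.3404 = 90.7461 C


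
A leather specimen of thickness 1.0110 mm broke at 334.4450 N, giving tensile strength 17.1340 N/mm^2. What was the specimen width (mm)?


Formula: w = F / (TS * t)
Substituting: w = 334.4450 / (17.1340 * 1.0110)
Result: 19.3070 mm


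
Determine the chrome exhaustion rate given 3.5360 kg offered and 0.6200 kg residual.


Formula: Uptake = (offered - residual) / offered * 100
Substituting: Uptake = (3.5360 - 0.6200) / 3.5360 * 100
Result: 82.4661 %


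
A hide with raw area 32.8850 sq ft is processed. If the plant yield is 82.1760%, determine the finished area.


Formula: finished = raw * yield / 100
Substituting: finished = 32.8850 * 82.1760 / 100
Result: 27.0236 sq ft


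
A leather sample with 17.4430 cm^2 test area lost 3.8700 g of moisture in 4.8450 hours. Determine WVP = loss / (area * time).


Formula: WVP = loss / (area * time)
Substituting: WVP = 3.8700 / (17.4430 * 4.8450)
Result: 0.0457927 g/(cm^2*hr)


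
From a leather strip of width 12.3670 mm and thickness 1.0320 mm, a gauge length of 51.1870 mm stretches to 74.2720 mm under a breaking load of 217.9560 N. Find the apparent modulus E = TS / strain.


TS = F / (w * t) = 217.9560 / (12.3670 * 1.0320) = 17.0775 N/mm^2
strain = (Lf - L0) / L0 = (74.2720 - 51.1870) / 51.1870 = 0.4510
E = TS / strain = 17.0775 / 0.4510 = 37.8664 N/mm^2


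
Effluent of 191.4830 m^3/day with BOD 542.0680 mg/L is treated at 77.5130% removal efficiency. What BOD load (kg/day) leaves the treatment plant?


Load_in = volume * conc / 1000 = 191.4830 * 542.0680 / 1000 = 103.7968 kg/day
Removed = Load_in * eff / 100 = 103.7968 * 77.5130 / 100 = 80.4560 kg/day
Load_out = Load_in - Removed = 103.7968 - 80.4560 = 23.3408 kg/day


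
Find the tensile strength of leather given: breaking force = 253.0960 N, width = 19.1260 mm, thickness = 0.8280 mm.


Formula: TS = force / (width * thickness)
Substituting: TS = 253.0960 / (19.1260 * 0.8280)
Result: 15.9820 N/mm^2


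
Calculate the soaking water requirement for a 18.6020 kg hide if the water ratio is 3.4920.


Formula: Water = hide_weight * ratio
Substituting: Water = 18.6020 * 3.4920
Result: 64.9582 kg


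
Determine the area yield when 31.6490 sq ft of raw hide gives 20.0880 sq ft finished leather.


Formula: Yield = finished / raw * 100
Substituting: Yield = 20.0880 / 31.6490 * 100
Result: 63.4712 %


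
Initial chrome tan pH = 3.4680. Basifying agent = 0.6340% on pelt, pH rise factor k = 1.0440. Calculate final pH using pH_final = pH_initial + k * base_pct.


Formula: pH_final = pH_initial + k * base_pct
Substituting: pH_final = 3.4680 + 1.0440 * 0.6340
Result: 4.1299


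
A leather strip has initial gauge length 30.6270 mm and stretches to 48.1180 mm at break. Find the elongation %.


Formula: Elongation = (Lf - L0) / L0 * 100
Substituting: Elongation = (48.1180 - 30.6270) / 30.6270 * 100
Result: 57.1097 %


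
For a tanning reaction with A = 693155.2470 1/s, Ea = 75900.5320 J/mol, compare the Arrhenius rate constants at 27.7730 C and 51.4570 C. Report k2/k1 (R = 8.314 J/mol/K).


T1 = 27.7730 + 273.15 = 300.9230 K; T2 = 51.4570 + 273.15 = 324.6070 K
k1 = A * exp(-Ea/(R*T1)) = 693155.2470 * exp(-75900.5320/(8.314*300.9230)) = 4.6284e-08 1/s
k2 = A * exp(-Ea/(R*T2)) = 693155.2470 * exp(-75900.5320/(8.314*324.6070)) = 4.2339e-07 1/s
k2/k1 = 4.2339e-07 / 4.6284e-08 = 9.1475


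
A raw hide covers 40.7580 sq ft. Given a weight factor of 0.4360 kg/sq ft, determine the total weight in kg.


Formula: Weight = area * weight_per_sqft
Substituting: Weight = 40.7580 * 0.4360
Result: 17.7705 kg


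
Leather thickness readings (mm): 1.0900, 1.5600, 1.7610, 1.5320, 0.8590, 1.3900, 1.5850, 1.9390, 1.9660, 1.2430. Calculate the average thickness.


Formula: Average = sum / n
Substituting: Average = 14.9250 / 10
Result: 1.4925 mm


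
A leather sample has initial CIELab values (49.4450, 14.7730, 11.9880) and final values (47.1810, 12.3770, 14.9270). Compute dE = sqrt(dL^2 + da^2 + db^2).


dL = -2.2640, da = -2.3960, db = 2.9390
dE = sqrt((-2.2640)^2 + (-2.3960)^2 + 2.9390^2) = 4.4164


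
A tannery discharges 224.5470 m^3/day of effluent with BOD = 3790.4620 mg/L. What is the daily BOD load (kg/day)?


Formula: BOD_load = volume * conc / 1000
Substituting: BOD_load = 224.5470 * 3790.4620 / 1000
Result: 851.1369 kg/day


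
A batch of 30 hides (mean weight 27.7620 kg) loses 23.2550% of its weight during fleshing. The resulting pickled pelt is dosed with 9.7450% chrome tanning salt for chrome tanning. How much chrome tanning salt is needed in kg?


Total_raw = N * avg_wt = 30 * 27.7620 = 832.8600 kg
Substrate = Total_raw * (1 - loss/100) = 832.8600 * (1 - 23.2550/100) = 639.1784 kg
Chrome = Substrate * pct / 100 = 639.1784 * 9.7450 / 100 = 62.2879 kg


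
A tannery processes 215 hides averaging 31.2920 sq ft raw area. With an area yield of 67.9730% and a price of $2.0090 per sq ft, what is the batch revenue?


Raw_total = N * avg_area = 215 * 31.2920 = 6727.7800 sq ft
Finished = Raw_total * yield / 100 = 6727.7800 * 67.9730 / 100 = 4573.0739 sq ft
Value = Finished * price = 4573.0739 * 2.0090 = 9187.3055 $


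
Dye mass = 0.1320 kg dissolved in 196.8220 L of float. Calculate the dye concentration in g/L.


Formula: Conc = dye_mass(kg) / volume(L) * 1000
Substituting: Conc = 0.1320 / 196.8220 * 1000
Result: 0.6707 g/L


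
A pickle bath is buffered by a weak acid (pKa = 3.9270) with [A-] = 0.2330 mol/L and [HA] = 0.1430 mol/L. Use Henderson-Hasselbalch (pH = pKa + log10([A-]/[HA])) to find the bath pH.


ratio = [A-] / [HA] = 0.2330 / 0.1430 = 1.6294
log10(ratio) = 0.2120
pH = pKa + log10(ratio) = 3.9270 + 0.2120 = 4.1390


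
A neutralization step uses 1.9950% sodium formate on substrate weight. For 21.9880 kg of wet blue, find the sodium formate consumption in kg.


Formula: Neutralizer = substrate * pct / 100
Substituting: Neutralizer = 21.9880 * 1.9950 / 100
Result: 0.4387 kg


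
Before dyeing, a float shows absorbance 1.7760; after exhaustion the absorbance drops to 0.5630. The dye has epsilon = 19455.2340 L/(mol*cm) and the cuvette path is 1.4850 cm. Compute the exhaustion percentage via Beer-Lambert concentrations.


c_initial = A_i / (epsilon * l) = 1.7760 / (19455.2340 * 1.4850) = 6.1472e-05 mol/L
c_final = A_f / (epsilon * l) = 0.5630 / (19455.2340 * 1.4850) = 1.9487e-05 mol/L
Exhaustion = (c_initial - c_final) / c_initial * 100 = (6.1472e-05 - 1.9487e-05) / 6.1472e-05 * 100 = 68.2995 %


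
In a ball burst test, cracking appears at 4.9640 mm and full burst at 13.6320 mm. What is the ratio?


Formula: Ratio = crack / burst
Substituting: Ratio = 4.9640 / 13.6320
Result: 0.3641


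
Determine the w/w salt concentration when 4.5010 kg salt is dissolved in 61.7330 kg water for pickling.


Formula: Conc = salt / (water + salt) * 100
Substituting: Conc = 4.5010 / (61.7330 + 4.5010) * 100
Result: 6.7956 %


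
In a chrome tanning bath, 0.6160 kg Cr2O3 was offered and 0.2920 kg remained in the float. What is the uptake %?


Formula: Uptake = (offered - residual) / offered * 100
Substituting: Uptake = (0.6160 - 0.2920) / 0.6160 * 100
Result: 52.5974 %


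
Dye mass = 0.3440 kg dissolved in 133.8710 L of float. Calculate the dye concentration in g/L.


Formula: Conc = dye_mass(kg) / volume(L) * 1000
Substituting: Conc = 0.3440 / 133.8710 * 1000
Result: 2.5696 g/L


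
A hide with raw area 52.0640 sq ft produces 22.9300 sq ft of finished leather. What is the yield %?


Formula: Yield = finished / raw * 100
Substituting: Yield = 22.9300 / 52.0640 * 100
Result: 44.0419 %


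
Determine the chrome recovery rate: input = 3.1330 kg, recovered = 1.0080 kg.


Formula: Recovery = recovered / input * 100
Substituting: Recovery = 1.0080 / 3.1330 * 100
Result: 32.1736 %


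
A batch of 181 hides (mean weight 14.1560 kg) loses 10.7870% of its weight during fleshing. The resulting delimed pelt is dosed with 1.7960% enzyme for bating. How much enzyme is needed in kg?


Total_raw = N * avg_wt = 181 * 14.1560 = 2562.2360 kg
Substrate = Total_raw * (1 - loss/100) = 2562.2360 * (1 - 10.7870/100) = 2285.8476 kg
Enzyme = Substrate * pct / 100 = 2285.8476 * 1.7960 / 100 = 41.0538 kg


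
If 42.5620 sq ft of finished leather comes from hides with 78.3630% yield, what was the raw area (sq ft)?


Formula: raw = finished * 100 / yield
Substituting: raw = 42.5620 * 100 / 78.3630
Result: 54.3139 sq ft


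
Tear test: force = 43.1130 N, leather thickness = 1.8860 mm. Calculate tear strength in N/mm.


Formula: Tear strength = force / thickness
Substituting: Tear strength = 43.1130 / 1.8860
Result: 22.8595 N/mm


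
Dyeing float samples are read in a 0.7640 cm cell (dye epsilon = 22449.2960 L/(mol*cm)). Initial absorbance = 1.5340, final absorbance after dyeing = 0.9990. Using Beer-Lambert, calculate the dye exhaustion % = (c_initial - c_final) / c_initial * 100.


c_initial = A_i / (epsilon * l) = 1.5340 / (22449.2960 * 0.7640) = 8.9439e-05 mol/L
c_final = A_f / (epsilon * l) = 0.9990 / (22449.2960 * 0.7640) = 5.8246e-05 mol/L
Exhaustion = (c_initial - c_final) / c_initial * 100 = (8.9439e-05 - 5.8246e-05) / 8.9439e-05 * 100 = 34.8761 %


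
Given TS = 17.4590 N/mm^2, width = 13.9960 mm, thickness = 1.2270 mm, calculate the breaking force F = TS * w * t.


Formula: F = TS * w * t
Substituting: F = 17.4590 * 13.9960 * 1.2270
Result: 299.8250 N


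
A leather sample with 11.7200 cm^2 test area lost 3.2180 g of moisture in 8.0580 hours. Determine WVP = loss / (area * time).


Formula: WVP = loss / (area * time)
Substituting: WVP = 3.2180 / (11.7200 * 8.0580)
Result: 0.0340746 g/(cm^2*hr)


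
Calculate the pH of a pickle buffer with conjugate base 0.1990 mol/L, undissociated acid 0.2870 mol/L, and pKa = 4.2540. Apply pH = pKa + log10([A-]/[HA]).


ratio = [A-] / [HA] = 0.1990 / 0.2870 = 0.6934
log10(ratio) = -0.1590
pH = pKa + log10(ratio) = 4.2540 - 0.1590 = 4.0950


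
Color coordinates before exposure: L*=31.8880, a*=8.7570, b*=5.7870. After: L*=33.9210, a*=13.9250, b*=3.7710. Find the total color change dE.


dL = 2.0330, da = 5.1680, db = -2.0160
dE = sqrt(2.0330^2 + 5.1680^2 + (-2.0160)^2) = 5.9081


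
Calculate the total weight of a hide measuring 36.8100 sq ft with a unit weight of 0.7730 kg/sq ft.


Formula: Weight = area * weight_per_sqft
Substituting: Weight = 36.8100 * 0.7730
Result: 28.4541 kg


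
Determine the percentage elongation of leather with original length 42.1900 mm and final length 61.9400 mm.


Formula: Elongation = (Lf - L0) / L0 * 100
Substituting: Elongation = (61.9400 - 42.1900) / 42.1900 * 100
Result: 46.8120 %


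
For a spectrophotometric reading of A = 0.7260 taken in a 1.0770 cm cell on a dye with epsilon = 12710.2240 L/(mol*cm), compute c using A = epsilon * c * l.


Formula: c = A / (epsilon * l)
Substituting: c = 0.7260 / (12710.2240 * 1.0770)
Result: 5.3036e-05 mol/L


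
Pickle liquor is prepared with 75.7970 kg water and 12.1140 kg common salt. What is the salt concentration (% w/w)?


Formula: Conc = salt / (water + salt) * 100
Substituting: Conc = 12.1140 / (75.7970 + 12.1140) * 100
Result: 13.7798 %


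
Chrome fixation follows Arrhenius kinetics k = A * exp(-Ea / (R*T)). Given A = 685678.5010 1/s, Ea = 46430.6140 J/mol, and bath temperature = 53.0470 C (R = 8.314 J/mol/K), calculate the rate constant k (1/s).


T_K = T_C + 273.15 = 53.0470 + 273.15 = 326.1970 K
exponent = -Ea / (R * T_K) = -46430.6140 / (8.314 * 326.1970) = -17.1204
k = A * exp(exponent) = 685678.5010 * exp(-17.1204) = 0.0251661 1/s


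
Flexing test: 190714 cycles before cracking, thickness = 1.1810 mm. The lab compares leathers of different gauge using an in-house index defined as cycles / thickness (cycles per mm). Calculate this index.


Formula: Index = cycles / thickness
Substituting: Index = 190714 / 1.1810
Result: 161485.1820 cycles/mm


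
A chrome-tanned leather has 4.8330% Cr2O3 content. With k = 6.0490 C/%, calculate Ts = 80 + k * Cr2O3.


Formula: Ts = 80 + k * Cr2O3
Substituting: Ts = 80 + 6.0490 * 4.8330
Result: 109.2348 C


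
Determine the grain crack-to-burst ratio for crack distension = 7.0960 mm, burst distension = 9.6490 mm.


Formula: Ratio = crack / burst
Substituting: Ratio = 7.0960 / 9.6490
Result: 0.7354


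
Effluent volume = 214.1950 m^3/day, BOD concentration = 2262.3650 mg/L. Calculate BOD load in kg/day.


Formula: BOD_load = volume * conc / 1000
Substituting: BOD_load = 214.1950 * 2262.3650 / 1000
Result: 484.5873 kg/day


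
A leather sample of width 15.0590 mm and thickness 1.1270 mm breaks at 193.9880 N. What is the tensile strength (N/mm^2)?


Formula: TS = force / (width * thickness)
Substituting: TS = 193.9880 / (15.0590 * 1.1270)
Result: 11.4302 N/mm^2


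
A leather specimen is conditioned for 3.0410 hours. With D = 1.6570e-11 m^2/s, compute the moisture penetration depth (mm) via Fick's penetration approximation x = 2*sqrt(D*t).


t = 3.0410 hr * 3600 = 10947.6000 s
D * t = 1.6570e-11 * 10947.6000 = 1.8140e-07
x = 2 * sqrt(D*t) = 2 * sqrt(1.8140e-07) = 8.5183e-04 m = 0.8518 mm


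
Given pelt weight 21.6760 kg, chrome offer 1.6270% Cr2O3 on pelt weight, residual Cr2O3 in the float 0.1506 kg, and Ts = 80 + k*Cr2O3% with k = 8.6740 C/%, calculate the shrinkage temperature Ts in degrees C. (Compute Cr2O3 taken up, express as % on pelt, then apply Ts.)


Offered = pelt * offer_pct / 100 = 21.6760 * 1.6270 / 100 = 0.3527 kg
Uptake = offered - residual = 0.3527 - 0.1506 = 0.2021 kg
Cr2O3% on pelt = uptake / pelt * 100 = 0.2021 / 21.6760 * 100 = 0.9322 %
Ts = 80 + k * Cr2O3% = 80 + 8.6740 * 0.9322 = 88.0861 C


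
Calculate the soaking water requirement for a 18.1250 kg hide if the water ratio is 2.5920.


Formula: Water = hide_weight * ratio
Substituting: Water = 18.1250 * 2.5920
Result: 46.9800 kg


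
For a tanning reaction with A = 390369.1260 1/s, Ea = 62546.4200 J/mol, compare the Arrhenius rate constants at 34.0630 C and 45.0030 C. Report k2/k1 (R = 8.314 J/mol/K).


T1 = 34.0630 + 273.15 = 307.2130 K; T2 = 45.0030 + 273.15 = 318.1530 K
k1 = A * exp(-Ea/(R*T1)) = 390369.1260 * exp(-62546.4200/(8.314*307.2130)) = 9.0466e-06 1/s
k2 = A * exp(-Ea/(R*T2)) = 390369.1260 * exp(-62546.4200/(8.314*318.1530)) = 2.0998e-05 1/s
k2/k1 = 2.0998e-05 / 9.0466e-06 = 2.3211


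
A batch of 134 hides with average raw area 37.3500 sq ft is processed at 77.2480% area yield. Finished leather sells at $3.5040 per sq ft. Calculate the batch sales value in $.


Raw_total = N * avg_area = 134 * 37.3500 = 5004.9000 sq ft
Finished = Raw_total * yield / 100 = 5004.9000 * 77.2480 / 100 = 3866.1852 sq ft
Value = Finished * price = 3866.1852 * 3.5040 = 13547.1128 $


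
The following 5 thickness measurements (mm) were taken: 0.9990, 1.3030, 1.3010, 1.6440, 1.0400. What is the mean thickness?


Formula: Average = sum / n
Substituting: Average = 6.2870 / 5
Result: 1.2574 mm


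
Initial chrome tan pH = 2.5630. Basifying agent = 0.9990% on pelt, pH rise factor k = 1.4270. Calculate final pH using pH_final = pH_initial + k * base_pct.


Formula: pH_final = pH_initial + k * base_pct
Substituting: pH_final = 2.5630 + 1.4270 * 0.9990
Result: 3.9886


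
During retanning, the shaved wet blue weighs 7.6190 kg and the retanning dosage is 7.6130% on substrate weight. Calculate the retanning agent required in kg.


Formula: Retan = substrate * pct / 100
Substituting: Retan = 7.6190 * 7.6130 / 100
Result: 0.5800 kg


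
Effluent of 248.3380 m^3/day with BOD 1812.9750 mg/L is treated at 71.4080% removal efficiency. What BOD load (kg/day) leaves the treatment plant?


Load_in = volume * conc / 1000 = 248.3380 * 1812.9750 / 1000 = 450.2306 kg/day
Removed = Load_in * eff / 100 = 450.2306 * 71.4080 / 100 = 321.5007 kg/day
Load_out = Load_in - Removed = 450.2306 - 321.5007 = 128.7299 kg/day


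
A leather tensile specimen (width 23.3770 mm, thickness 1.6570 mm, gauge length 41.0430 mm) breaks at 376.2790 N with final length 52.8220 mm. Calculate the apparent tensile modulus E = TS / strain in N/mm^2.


TS = F / (w * t) = 376.2790 / (23.3770 * 1.6570) = 9.7140 N/mm^2
strain = (Lf - L0) / L0 = (52.8220 - 41.0430) / 41.0430 = 0.2870
E = TS / strain = 9.7140 / 0.2870 = 33.8477 N/mm^2


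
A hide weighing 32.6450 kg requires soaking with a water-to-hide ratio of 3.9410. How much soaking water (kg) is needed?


Formula: Water = hide_weight * ratio
Substituting: Water = 32.6450 * 3.9410
Result: 128.6539 kg


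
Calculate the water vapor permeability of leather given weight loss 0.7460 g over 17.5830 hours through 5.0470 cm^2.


Formula: WVP = loss / (area * time)
Substituting: WVP = 0.7460 / (5.0470 * 17.5830)
Result: 0.00840645 g/(cm^2*hr)


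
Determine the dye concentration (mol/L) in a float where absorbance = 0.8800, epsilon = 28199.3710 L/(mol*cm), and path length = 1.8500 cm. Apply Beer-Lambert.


Formula: c = A / (epsilon * l)
Substituting: c = 0.8800 / (28199.3710 * 1.8500)
Result: 1.6868e-05 mol/L


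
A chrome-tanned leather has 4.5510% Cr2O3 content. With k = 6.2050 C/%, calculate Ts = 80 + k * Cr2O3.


Formula: Ts = 80 + k * Cr2O3
Substituting: Ts = 80 + 6.2050 * 4.5510
Result: 108.2390 C


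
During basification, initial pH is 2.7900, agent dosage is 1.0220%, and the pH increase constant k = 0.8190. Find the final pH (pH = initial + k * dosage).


Formula: pH_final = pH_initial + k * base_pct
Substituting: pH_final = 2.7900 + 0.8190 * 1.0220
Result: 3.6270


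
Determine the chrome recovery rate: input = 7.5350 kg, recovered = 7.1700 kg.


Formula: Recovery = recovered / input * 100
Substituting: Recovery = 7.1700 / 7.5350 * 100
Result: 95.1559 %


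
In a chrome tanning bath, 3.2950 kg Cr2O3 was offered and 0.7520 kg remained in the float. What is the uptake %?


Formula: Uptake = (offered - residual) / offered * 100
Substituting: Uptake = (3.2950 - 0.7520) / 3.2950 * 100
Result: 77.1775 %


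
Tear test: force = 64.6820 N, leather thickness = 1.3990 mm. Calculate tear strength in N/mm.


Formula: Tear strength = force / thickness
Substituting: Tear strength = 64.6820 / 1.3990
Result: 46.2345 N/mm


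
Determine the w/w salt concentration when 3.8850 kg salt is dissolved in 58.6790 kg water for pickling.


Formula: Conc = salt / (water + salt) * 100
Substituting: Conc = 3.8850 / (58.6790 + 3.8850) * 100
Result: 6.2096 %


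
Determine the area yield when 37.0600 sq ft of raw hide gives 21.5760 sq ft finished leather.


Formula: Yield = finished / raw * 100
Substituting: Yield = 21.5760 / 37.0600 * 100
Result: 58.2191 %


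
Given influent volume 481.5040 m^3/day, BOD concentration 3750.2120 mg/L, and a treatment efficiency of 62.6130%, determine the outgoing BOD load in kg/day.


Load_in = volume * conc / 1000 = 481.5040 * 3750.2120 / 1000 = 1805.7421 kg/day
Removed = Load_in * eff / 100 = 1805.7421 * 62.6130 / 100 = 1130.6293 kg/day
Load_out = Load_in - Removed = 1805.7421 - 1130.6293 = 675.1128 kg/day


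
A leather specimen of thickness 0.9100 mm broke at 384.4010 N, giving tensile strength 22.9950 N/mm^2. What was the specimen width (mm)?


Formula: w = F / (TS * t)
Substituting: w = 384.4010 / (22.9950 * 0.9100)
Result: 18.3700 mm


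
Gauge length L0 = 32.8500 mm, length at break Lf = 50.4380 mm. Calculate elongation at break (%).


Formula: Elongation = (Lf - L0) / L0 * 100
Substituting: Elongation = (50.4380 - 32.8500) / 32.8500 * 100
Result: 53.5403 %


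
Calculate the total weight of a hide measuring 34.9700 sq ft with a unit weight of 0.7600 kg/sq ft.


Formula: Weight = area * weight_per_sqft
Substituting: Weight = 34.9700 * 0.7600
Result: 26.5772 kg


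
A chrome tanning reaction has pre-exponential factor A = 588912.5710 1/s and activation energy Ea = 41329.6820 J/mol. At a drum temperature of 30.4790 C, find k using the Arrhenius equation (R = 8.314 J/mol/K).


T_K = T_C + 273.15 = 30.4790 + 273.15 = 303.6290 K
exponent = -Ea / (R * T_K) = -41329.6820 / (8.314 * 303.6290) = -16.3723
k = A * exp(exponent) = 588912.5710 * exp(-16.3723) = 0.0456737 1/s


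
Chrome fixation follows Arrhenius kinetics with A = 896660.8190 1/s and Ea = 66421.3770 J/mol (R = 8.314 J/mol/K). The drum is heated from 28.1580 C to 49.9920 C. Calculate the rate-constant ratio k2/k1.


T1 = 28.1580 + 273.15 = 301.3080 K; T2 = 49.9920 + 273.15 = 323.1420 K
k1 = A * exp(-Ea/(R*T1)) = 896660.8190 * exp(-66421.3770/(8.314*301.3080)) = 2.7380e-06 1/s
k2 = A * exp(-Ea/(R*T2)) = 896660.8190 * exp(-66421.3770/(8.314*323.1420)) = 1.6424e-05 1/s
k2/k1 = 1.6424e-05 / 2.7380e-06 = 5.9987


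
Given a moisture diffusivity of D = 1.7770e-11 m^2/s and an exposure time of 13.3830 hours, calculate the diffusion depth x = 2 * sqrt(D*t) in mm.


t = 13.3830 hr * 3600 = 48178.8000 s
D * t = 1.7770e-11 * 48178.8000 = 8.5614e-07
x = 2 * sqrt(D*t) = 2 * sqrt(8.5614e-07) = 0.00185055 m = 1.8506 mm


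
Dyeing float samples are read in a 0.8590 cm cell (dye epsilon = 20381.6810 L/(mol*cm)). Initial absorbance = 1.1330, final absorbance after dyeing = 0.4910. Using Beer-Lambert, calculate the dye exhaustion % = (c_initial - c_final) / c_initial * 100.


c_initial = A_i / (epsilon * l) = 1.1330 / (20381.6810 * 0.8590) = 6.4714e-05 mol/L
c_final = A_f / (epsilon * l) = 0.4910 / (20381.6810 * 0.8590) = 2.8045e-05 mol/L
Exhaustion = (c_initial - c_final) / c_initial * 100 = (6.4714e-05 - 2.8045e-05) / 6.4714e-05 * 100 = 56.6637 %


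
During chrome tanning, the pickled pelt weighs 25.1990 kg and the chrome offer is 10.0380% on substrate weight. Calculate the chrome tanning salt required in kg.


Formula: Chrome = substrate * pct / 100
Substituting: Chrome = 25.1990 * 10.0380 / 100
Result: 2.5295 kg


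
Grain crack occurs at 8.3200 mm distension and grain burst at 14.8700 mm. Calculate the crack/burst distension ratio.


Formula: Ratio = crack / burst
Substituting: Ratio = 8.3200 / 14.8700
Result: 0.5595


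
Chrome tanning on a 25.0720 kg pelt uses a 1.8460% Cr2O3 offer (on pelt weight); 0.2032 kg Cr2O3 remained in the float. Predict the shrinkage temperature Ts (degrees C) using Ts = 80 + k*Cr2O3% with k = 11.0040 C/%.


Offered = pelt * offer_pct / 100 = 25.0720 * 1.8460 / 100 = 0.4628 kg
Uptake = offered - residual = 0.4628 - 0.2032 = 0.2596 kg
Cr2O3% on pelt = uptake / pelt * 100 = 0.2596 / 25.0720 * 100 = 1.0355 %
Ts = 80 + k * Cr2O3% = 80 + 11.0040 * 1.0355 = 91.3950 C


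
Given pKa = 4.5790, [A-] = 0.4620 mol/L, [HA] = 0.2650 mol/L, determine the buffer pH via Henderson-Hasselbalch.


ratio = [A-] / [HA] = 0.4620 / 0.2650 = 1.7434
log10(ratio) = 0.2414
pH = pKa + log10(ratio) = 4.5790 + 0.2414 = 4.8204


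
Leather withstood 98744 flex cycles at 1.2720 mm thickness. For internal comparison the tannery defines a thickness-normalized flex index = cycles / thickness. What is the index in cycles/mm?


Formula: Index = cycles / thickness
Substituting: Index = 98744 / 1.2720
Result: 77628.9308 cycles/mm


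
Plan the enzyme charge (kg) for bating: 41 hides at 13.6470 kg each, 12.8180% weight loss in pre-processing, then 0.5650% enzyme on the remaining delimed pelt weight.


Total_raw = N * avg_wt = 41 * 13.6470 = 559.5270 kg
Substrate = Total_raw * (1 - loss/100) = 559.5270 * (1 - 12.8180/100) = 487.8068 kg
Enzyme = Substrate * pct / 100 = 487.8068 * 0.5650 / 100 = 2.7561 kg


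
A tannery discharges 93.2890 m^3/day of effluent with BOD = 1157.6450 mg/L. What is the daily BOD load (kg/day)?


Formula: BOD_load = volume * conc / 1000
Substituting: BOD_load = 93.2890 * 1157.6450 / 1000
Result: 107.9955 kg/day


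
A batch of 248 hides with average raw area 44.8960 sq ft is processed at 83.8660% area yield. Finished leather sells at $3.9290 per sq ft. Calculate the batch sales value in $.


Raw_total = N * avg_area = 248 * 44.8960 = 11134.2080 sq ft
Finished = Raw_total * yield / 100 = 11134.2080 * 83.8660 / 100 = 9337.8149 sq ft
Value = Finished * price = 9337.8149 * 3.9290 = 36688.2747 $


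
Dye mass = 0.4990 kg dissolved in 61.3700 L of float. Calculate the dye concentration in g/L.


Formula: Conc = dye_mass(kg) / volume(L) * 1000
Substituting: Conc = 0.4990 / 61.3700 * 1000
Result: 8.1310 g/L


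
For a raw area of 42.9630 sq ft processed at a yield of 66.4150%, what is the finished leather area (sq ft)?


Formula: finished = raw * yield / 100
Substituting: finished = 42.9630 * 66.4150 / 100
Result: 28.5339 sq ft


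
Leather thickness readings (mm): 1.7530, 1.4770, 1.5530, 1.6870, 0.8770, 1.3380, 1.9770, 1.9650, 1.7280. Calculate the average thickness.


Formula: Average = sum / n
Substituting: Average = 14.3550 / 9
Result: 1.5950 mm


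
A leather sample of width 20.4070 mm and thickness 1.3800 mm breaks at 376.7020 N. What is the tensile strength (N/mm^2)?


Formula: TS = force / (width * thickness)
Substituting: TS = 376.7020 / (20.4070 * 1.3800)
Result: 13.3764 N/mm^2


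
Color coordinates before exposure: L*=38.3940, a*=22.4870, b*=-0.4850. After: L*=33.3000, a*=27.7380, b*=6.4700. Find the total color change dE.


dL = -5.0940, da = 5.2510, db = 6.9550
dE = sqrt((-5.0940)^2 + 5.2510^2 + 6.9550^2) = 10.0942


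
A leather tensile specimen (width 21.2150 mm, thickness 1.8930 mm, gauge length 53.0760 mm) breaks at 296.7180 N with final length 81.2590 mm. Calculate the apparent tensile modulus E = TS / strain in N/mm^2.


TS = F / (w * t) = 296.7180 / (21.2150 * 1.8930) = 7.3884 N/mm^2
strain = (Lf - L0) / L0 = (81.2590 - 53.0760) / 53.0760 = 0.5310
E = TS / strain = 7.3884 / 0.5310 = 13.9143 N/mm^2


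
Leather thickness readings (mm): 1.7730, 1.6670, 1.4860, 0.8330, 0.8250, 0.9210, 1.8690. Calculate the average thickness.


Formula: Average = sum / n
Substituting: Average = 9.3740 / 7
Result: 1.3391 mm


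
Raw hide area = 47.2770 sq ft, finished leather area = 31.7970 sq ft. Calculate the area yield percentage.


Formula: Yield = finished / raw * 100
Substituting: Yield = 31.7970 / 47.2770 * 100
Result: 67.2568 %


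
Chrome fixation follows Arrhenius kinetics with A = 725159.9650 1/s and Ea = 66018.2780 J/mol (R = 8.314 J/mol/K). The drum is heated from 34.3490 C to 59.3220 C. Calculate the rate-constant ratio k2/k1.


T1 = 34.3490 + 273.15 = 307.4990 K; T2 = 59.3220 + 273.15 = 332.4720 K
k1 = A * exp(-Ea/(R*T1)) = 725159.9650 * exp(-66018.2780/(8.314*307.4990)) = 4.4213e-06 1/s
k2 = A * exp(-Ea/(R*T2)) = 725159.9650 * exp(-66018.2780/(8.314*332.4720)) = 3.0756e-05 1/s
k2/k1 = 3.0756e-05 / 4.4213e-06 = 6.9564


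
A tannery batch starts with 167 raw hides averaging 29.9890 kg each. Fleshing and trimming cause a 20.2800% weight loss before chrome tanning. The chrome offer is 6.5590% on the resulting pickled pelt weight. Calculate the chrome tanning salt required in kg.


Total_raw = N * avg_wt = 167 * 29.9890 = 5008.1630 kg
Substrate = Total_raw * (1 - loss/100) = 5008.1630 * (1 - 20.2800/100) = 3992.5075 kg
Chrome = Substrate * pct / 100 = 3992.5075 * 6.5590 / 100 = 261.8686 kg


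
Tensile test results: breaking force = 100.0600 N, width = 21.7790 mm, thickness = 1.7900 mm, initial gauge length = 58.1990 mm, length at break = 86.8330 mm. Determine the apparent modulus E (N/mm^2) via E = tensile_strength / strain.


TS = F / (w * t) = 100.0600 / (21.7790 * 1.7900) = 2.5667 N/mm^2
strain = (Lf - L0) / L0 = (86.8330 - 58.1990) / 58.1990 = 0.4920
E = TS / strain = 2.5667 / 0.4920 = 5.2168 N/mm^2


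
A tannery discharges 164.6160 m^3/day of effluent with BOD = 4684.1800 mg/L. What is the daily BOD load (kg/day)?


Formula: BOD_load = volume * conc / 1000
Substituting: BOD_load = 164.6160 * 4684.1800 / 1000
Result: 771.0910 kg/day


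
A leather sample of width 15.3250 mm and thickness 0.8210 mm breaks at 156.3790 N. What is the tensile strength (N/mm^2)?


Formula: TS = force / (width * thickness)
Substituting: TS = 156.3790 / (15.3250 * 0.8210)
Result: 12.4290 N/mm^2


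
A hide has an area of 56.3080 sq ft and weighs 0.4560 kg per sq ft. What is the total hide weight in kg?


Formula: Weight = area * weight_per_sqft
Substituting: Weight = 56.3080 * 0.4560
Result: 25.6764 kg


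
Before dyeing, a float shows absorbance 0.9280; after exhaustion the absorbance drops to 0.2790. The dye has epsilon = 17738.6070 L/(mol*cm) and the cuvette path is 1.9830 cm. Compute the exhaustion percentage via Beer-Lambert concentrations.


c_initial = A_i / (epsilon * l) = 0.9280 / (17738.6070 * 1.9830) = 2.6382e-05 mol/L
c_final = A_f / (epsilon * l) = 0.2790 / (17738.6070 * 1.9830) = 7.9316e-06 mol/L
Exhaustion = (c_initial - c_final) / c_initial * 100 = (2.6382e-05 - 7.9316e-06) / 2.6382e-05 * 100 = 69.9353 %


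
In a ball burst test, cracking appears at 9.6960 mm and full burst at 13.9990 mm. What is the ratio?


Formula: Ratio = crack / burst
Substituting: Ratio = 9.6960 / 13.9990
Result: 0.6926


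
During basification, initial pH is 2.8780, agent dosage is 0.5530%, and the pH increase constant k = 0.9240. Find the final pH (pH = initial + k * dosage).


Formula: pH_final = pH_initial + k * base_pct
Substituting: pH_final = 2.8780 + 0.9240 * 0.5530
Result: 3.3890


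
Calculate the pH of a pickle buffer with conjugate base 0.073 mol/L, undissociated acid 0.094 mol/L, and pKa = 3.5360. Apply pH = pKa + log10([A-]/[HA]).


ratio = [A-] / [HA] = 0.073 / 0.094 = 0.7766
log10(ratio) = -0.1098
pH = pKa + log10(ratio) = 3.5360 - 0.1098 = 3.4262


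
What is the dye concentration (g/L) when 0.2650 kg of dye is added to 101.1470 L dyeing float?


Formula: Conc = dye_mass(kg) / volume(L) * 1000
Substituting: Conc = 0.2650 / 101.1470 * 1000
Result: 2.6199 g/L


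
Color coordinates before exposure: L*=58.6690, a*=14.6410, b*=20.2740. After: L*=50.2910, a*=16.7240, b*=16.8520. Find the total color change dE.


dL = -8.3780, da = 2.0830, db = -3.4220
dE = sqrt((-8.3780)^2 + 2.0830^2 + (-3.4220)^2) = 9.2865


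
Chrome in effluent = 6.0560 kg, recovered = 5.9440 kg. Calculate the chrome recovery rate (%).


Formula: Recovery = recovered / input * 100
Substituting: Recovery = 5.9440 / 6.0560 * 100
Result: 98.1506 %


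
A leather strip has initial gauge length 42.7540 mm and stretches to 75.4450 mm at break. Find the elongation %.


Formula: Elongation = (Lf - L0) / L0 * 100
Substituting: Elongation = (75.4450 - 42.7540) / 42.7540 * 100
Result: 76.4630 %


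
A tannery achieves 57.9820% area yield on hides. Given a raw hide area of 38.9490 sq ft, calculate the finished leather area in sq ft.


Formula: finished = raw * yield / 100
Substituting: finished = 38.9490 * 57.9820 / 100
Result: 22.5834 sq ft


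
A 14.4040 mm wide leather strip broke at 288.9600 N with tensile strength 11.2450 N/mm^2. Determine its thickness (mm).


Formula: t = F / (TS * w)
Substituting: t = 288.9600 / (11.2450 * 14.4040)
Result: 1.7840 mm


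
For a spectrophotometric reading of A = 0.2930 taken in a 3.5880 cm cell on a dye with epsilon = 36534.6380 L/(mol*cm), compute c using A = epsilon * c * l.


Formula: c = A / (epsilon * l)
Substituting: c = 0.2930 / (36534.6380 * 3.5880)
Result: 2.2352e-06 mol/L


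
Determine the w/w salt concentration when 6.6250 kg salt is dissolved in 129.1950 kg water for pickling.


Formula: Conc = salt / (water + salt) * 100
Substituting: Conc = 6.6250 / (129.1950 + 6.6250) * 100
Result: 4.8778 %


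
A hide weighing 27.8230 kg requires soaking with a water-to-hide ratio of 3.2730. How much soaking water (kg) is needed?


Formula: Water = hide_weight * ratio
Substituting: Water = 27.8230 * 3.2730
Result: 91.0647 kg


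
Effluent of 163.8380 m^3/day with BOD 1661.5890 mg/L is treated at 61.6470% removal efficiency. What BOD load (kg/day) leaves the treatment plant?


Load_in = volume * conc / 1000 = 163.8380 * 1661.5890 / 1000 = 272.2314 kg/day
Removed = Load_in * eff / 100 = 272.2314 * 61.6470 / 100 = 167.8225 kg/day
Load_out = Load_in - Removed = 272.2314 - 167.8225 = 104.4089 kg/day


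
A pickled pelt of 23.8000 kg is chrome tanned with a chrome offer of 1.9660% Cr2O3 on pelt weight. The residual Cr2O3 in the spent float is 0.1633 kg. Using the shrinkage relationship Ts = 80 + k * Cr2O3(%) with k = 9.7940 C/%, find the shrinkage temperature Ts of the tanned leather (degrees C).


Offered = pelt * offer_pct / 100 = 23.8000 * 1.9660 / 100 = 0.4679 kg
Uptake = offered - residual = 0.4679 - 0.1633 = 0.3046 kg
Cr2O3% on pelt = uptake / pelt * 100 = 0.3046 / 23.8000 * 100 = 1.2799 %
Ts = 80 + k * Cr2O3% = 80 + 9.7940 * 1.2799 = 92.5350 C


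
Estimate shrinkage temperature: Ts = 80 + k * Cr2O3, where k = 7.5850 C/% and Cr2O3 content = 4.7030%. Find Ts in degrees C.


Formula: Ts = 80 + k * Cr2O3
Substituting: Ts = 80 + 7.5850 * 4.7030
Result: 115.6723 C


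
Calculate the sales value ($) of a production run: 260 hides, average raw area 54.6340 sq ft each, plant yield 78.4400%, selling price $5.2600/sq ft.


Raw_total = N * avg_area = 260 * 54.6340 = 14204.8400 sq ft
Finished = Raw_total * yield / 100 = 14204.8400 * 78.4400 / 100 = 11142.2765 sq ft
Value = Finished * price = 11142.2765 * 5.2600 = 58608.3744 $


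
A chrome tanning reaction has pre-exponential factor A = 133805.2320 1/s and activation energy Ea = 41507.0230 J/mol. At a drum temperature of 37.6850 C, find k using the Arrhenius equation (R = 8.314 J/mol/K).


T_K = T_C + 273.15 = 37.6850 + 273.15 = 310.8350 K
exponent = -Ea / (R * T_K) = -41507.0230 / (8.314 * 310.8350) = -16.0613
k = A * exp(exponent) = 133805.2320 * exp(-16.0613) = 0.014162 1/s


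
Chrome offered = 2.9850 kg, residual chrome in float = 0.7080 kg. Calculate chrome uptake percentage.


Formula: Uptake = (offered - residual) / offered * 100
Substituting: Uptake = (2.9850 - 0.7080) / 2.9850 * 100
Result: 76.2814 %


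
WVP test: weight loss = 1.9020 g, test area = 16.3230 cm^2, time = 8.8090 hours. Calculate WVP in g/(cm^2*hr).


Formula: WVP = loss / (area * time)
Substituting: WVP = 1.9020 / (16.3230 * 8.8090)
Result: 0.0132277 g/(cm^2*hr)


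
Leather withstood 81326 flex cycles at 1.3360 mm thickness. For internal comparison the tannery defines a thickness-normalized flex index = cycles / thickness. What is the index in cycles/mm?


Formula: Index = cycles / thickness
Substituting: Index = 81326 / 1.3360
Result: 60872.7545 cycles/mm


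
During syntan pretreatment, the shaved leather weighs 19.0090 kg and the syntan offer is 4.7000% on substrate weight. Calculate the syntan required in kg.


Formula: Syntan = substrate * pct / 100
Substituting: Syntan = 19.0090 * 4.7000 / 100
Result: 0.8934 kg


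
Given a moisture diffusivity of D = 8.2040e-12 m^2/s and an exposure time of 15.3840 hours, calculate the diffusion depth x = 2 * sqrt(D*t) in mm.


t = 15.3840 hr * 3600 = 55382.4000 s
D * t = 8.2040e-12 * 55382.4000 = 4.5436e-07
x = 2 * sqrt(D*t) = 2 * sqrt(4.5436e-07) = 0.00134812 m = 1.3481 mm


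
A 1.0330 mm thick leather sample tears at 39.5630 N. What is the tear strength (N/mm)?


Formula: Tear strength = force / thickness
Substituting: Tear strength = 39.5630 / 1.0330
Result: 38.2991 N/mm


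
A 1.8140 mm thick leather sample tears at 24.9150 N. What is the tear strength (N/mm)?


Formula: Tear strength = force / thickness
Substituting: Tear strength = 24.9150 / 1.8140
Result: 13.7348 N/mm


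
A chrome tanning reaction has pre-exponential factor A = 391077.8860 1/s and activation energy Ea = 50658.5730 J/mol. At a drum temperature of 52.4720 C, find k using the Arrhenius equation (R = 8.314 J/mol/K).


T_K = T_C + 273.15 = 52.4720 + 273.15 = 325.6220 K
exponent = -Ea / (R * T_K) = -50658.5730 / (8.314 * 325.6220) = -18.7124
k = A * exp(exponent) = 391077.8860 * exp(-18.7124) = 0.0029213 1/s
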